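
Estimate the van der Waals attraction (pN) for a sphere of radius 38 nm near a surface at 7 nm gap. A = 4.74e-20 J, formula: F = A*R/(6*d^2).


Convert to SI: R = 38 nm = 3.8e-08 m, d = 7 nm = 7e-09 m
F = A * R / (6 * d^2)
F = 4.74e-20 * 3.8e-08 / (6 * (7e-09)^2)
F = 6.12653e-12 N = 6.127 pN

6.127


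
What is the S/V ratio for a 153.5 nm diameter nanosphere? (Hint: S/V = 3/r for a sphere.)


Radius r = 153.5/2 = 76.75 nm
S/V = 3 / r = 3 / 76.75
S/V = 0.0391 nm^-1

0.0391


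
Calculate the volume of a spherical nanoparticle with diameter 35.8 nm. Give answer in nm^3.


Radius r = 35.8/2 = 17.9 nm
Volume V = (4/3) * pi * r^3
V = (4/3) * pi * (17.9)^3
V = 24024.13 nm^3

24024.13


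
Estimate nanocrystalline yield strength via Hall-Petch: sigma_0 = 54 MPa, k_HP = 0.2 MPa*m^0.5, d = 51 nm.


d = 51 nm = 5.1e-08 m
sqrt(d) = 0.0002258318
Hall-Petch contribution = k / sqrt(d) = 0.2 / 0.0002258318 = 885.6 MPa
sigma = sigma_0 + k/sqrt(d) = 54 + 885.6 = 939.6 MPa

939.6


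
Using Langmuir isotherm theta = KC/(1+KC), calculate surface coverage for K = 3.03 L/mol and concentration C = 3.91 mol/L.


Langmuir isotherm: theta = K*C / (1 + K*C)
K*C = 3.03 * 3.91 = 11.8473
theta = 11.8473 / (1 + 11.8473) = 11.8473 / 12.8473
theta = 0.9222

0.9222


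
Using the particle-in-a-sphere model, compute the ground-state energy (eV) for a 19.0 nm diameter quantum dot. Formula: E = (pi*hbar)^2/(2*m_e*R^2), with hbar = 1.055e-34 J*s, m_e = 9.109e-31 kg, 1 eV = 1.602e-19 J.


Radius R = 19.0/2 = 9.5 nm = 9.5e-09 m
E = (pi * 1.055e-34)^2 / (2 * 9.109e-31 * (9.5e-09)^2)
E(J) = 6.68124e-22
E = E(J) / 1.602e-19 = 0.0042 eV

0.0042


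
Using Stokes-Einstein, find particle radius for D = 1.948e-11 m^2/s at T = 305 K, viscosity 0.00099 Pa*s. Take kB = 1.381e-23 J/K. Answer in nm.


Stokes-Einstein: R = kB*T / (6*pi*eta*D)
R = 1.381e-23 * 305 / (6 * pi * 0.00099 * 1.948e-11)
R = 1.15869e-08 m = 11.59 nm

11.59


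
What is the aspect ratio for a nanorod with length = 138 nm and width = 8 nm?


Aspect ratio AR = length / diameter
AR = 138 / 8
AR = 17.25

17.25


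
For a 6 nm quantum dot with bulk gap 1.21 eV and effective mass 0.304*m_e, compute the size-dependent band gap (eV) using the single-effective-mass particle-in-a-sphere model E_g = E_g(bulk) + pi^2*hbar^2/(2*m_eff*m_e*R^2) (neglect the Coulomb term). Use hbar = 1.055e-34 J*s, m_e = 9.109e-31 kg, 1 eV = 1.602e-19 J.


Radius R = 6/2 nm = 3e-09 m
Confinement energy dE = pi^2 * hbar^2 / (2 * m_eff * m_e * R^2)
dE = pi^2 * (1.055e-34)^2 / (2 * 0.304 * 9.109e-31 * (3e-09)^2) J, divided by 1.602e-19 J/eV
dE = 0.1376 eV
Total band gap = E_g(bulk) + dE = 1.21 + 0.1376 = 1.3476 eV

1.3476


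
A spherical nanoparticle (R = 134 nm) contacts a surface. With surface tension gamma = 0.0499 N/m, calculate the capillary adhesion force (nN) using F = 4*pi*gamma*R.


Convert radius: R = 134 nm = 1.34e-07 m
F = 4 * pi * gamma * R
F = 4 * pi * 0.0499 * 1.34e-07
F = 8.40263e-08 N = 84.0263 nN

84.0263


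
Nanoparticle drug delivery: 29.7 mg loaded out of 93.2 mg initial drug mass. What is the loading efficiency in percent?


Drug loading efficiency = (drug loaded / drug initial) * 100
DLE = 29.7 / 93.2 * 100
DLE = 0.3187 * 100
DLE = 31.87%

31.87


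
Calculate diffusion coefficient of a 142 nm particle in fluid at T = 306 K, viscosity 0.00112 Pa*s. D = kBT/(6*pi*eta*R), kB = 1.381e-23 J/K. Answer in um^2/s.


Radius R = 142/2 = 71 nm = 7.1e-08 m
D = kB*T / (6*pi*eta*R)
D = 1.381e-23 * 306 / (6 * pi * 0.00112 * 7.1e-08)
D = 2.81928e-12 m^2/s = 2.819 um^2/s

2.819


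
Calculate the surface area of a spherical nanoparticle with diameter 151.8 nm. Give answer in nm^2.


Radius r = 151.8/2 = 75.9 nm
Surface area SA = 4 * pi * r^2
SA = 4 * pi * (75.9)^2
SA = 72392.47 nm^2

72392.47


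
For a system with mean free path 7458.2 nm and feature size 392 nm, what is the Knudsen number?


Knudsen number Kn = lambda / L
Kn = 7458.2 / 392
Kn = 19.026

19.026


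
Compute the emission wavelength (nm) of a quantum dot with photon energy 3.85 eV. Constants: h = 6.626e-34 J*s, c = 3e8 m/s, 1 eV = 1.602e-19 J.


Convert energy: E = 3.85 eV = 3.85 * 1.602e-19 = 6.1677e-19 J
lambda = h*c / E = 6.626e-34 * 3e8 / 6.1677e-19
lambda = 3.22292e-07 m = 322.3 nm

322.3


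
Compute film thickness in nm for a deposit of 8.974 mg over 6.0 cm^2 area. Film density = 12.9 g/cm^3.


Convert: m = 8.974 mg = 8.9740e-06 kg, A = 6.0 cm^2 = 6.0000e-04 m^2, rho = 12.9 g/cm^3 = 12900 kg/m^3
t = m / (A * rho)
t = 8.9740e-06 / (6.0000e-04 * 12900)
t = 1.1594e-06 m = 1159.4 nm

1159.4


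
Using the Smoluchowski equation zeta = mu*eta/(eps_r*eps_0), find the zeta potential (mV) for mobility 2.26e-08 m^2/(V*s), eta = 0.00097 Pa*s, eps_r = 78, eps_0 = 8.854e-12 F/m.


Smoluchowski equation: zeta = mu * eta / (eps_r * eps_0)
zeta = 2.26e-08 * 0.00097 / (78 * 8.854e-12)
zeta = 0.031743 V = 31.74 mV

31.74


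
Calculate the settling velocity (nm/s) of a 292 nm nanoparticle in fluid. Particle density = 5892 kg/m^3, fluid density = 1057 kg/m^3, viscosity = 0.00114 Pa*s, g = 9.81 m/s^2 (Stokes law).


Radius R = 292/2 nm = 1.46e-07 m
Density difference = 5892 - 1057 = 4835 kg/m^3
v = 2 * R^2 * (rho_p - rho_f) * g / (9 * eta)
v = 2 * (1.46e-07)^2 * 4835 * 9.81 / (9 * 0.00114)
v = 1.97085e-07 m/s = 197.0851 nm/s

197.0851


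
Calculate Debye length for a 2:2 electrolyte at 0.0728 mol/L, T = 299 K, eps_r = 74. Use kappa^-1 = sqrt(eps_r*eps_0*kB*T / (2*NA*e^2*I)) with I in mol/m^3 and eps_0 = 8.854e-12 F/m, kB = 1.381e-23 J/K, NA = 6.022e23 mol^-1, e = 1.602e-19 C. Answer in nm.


Ionic strength I = 0.0728 * 2^2 * 1000 = 291.2 mol/m^3
kappa^-1 = sqrt(74 * 8.854e-12 * 1.381e-23 * 299 / (2 * 6.022e23 * (1.602e-19)^2 * 291.2))
kappa^-1 = 0.548 nm

0.548


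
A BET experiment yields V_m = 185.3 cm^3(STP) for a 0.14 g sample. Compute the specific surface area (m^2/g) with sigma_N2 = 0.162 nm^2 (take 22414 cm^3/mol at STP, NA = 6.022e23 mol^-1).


Number of moles in monolayer = V_m / 22414 = 185.3 / 22414 = 0.00826715
Number of molecules = moles * NA = 0.00826715 * 6.022e23
SA = molecules * sigma / mass
SA = (185.3 / 22414) * 6.022e23 * 0.162e-18 / 0.14
SA = 5760.8 m^2/g

5760.8


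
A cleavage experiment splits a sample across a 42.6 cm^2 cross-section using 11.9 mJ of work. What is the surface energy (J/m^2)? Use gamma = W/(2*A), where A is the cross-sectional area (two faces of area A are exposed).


Convert: A = 42.6 cm^2 = 0.00426 m^2, W = 11.9 mJ = 0.0119 J
Cleaving exposes two faces of area A, so total new surface = 2*A and gamma = W / (2*A)
gamma = 0.0119 / (2 * 0.00426)
gamma = 1.397 J/m^2

1.397


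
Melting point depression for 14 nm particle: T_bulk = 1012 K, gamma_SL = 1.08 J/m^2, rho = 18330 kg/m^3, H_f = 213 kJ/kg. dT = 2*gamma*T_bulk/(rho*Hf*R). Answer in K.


Radius R = 14/2 = 7 nm = 7e-09 m
Convert H_f = 213 kJ/kg = 213000 J/kg
dT = 2 * gamma_SL * T_bulk / (rho * H_f * R)
dT = 2 * 1.08 * 1012 / (18330 * 213000 * 7e-09)
dT = 80.0 K

80.0


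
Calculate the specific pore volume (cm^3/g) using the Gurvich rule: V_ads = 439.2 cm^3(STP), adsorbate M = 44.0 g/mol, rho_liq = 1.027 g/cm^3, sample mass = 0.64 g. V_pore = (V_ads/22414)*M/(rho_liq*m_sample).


Moles adsorbed n = V_ads / 22414 = 439.2 / 22414 = 1.959490e-02 mol
Liquid volume V_liq = n * M / rho_liq = 1.959490e-02 * 44.0 / 1.027 = 0.83951 cm^3
Specific pore volume V_pore = V_liq / m_sample = 0.83951 / 0.64
V_pore = 1.3117 cm^3/g

1.3117


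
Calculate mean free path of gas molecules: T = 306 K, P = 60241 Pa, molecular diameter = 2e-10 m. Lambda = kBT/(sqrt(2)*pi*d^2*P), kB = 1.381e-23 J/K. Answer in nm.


Mean free path: lambda = kB*T / (sqrt(2) * pi * d^2 * P)
lambda = 1.381e-23 * 306 / (sqrt(2) * pi * (2e-10)^2 * 60241)
lambda = 3.94728e-07 m
lambda = 394.73 nm

394.73


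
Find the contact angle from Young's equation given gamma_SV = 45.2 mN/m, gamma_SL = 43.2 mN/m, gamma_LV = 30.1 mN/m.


cos(theta) = (gamma_SV - gamma_SL) / gamma_LV
cos(theta) = (45.2 - 43.2) / 30.1
cos(theta) = 0.066445
theta = arccos(0.066445) = 86.19 degrees

86.19


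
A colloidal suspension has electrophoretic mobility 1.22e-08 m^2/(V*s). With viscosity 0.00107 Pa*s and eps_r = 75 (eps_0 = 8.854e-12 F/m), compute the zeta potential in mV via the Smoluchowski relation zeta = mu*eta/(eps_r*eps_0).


Smoluchowski equation: zeta = mu * eta / (eps_r * eps_0)
zeta = 1.22e-08 * 0.00107 / (75 * 8.854e-12)
zeta = 0.019658 V = 19.66 mV

19.66


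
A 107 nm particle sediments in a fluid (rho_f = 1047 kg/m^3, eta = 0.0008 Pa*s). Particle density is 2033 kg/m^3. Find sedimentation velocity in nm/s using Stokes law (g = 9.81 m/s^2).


Radius R = 107/2 nm = 5.35e-08 m
Density difference = 2033 - 1047 = 986 kg/m^3
v = 2 * R^2 * (rho_p - rho_f) * g / (9 * eta)
v = 2 * (5.35e-08)^2 * 986 * 9.81 / (9 * 0.0008)
v = 7.69044e-09 m/s = 7.6904 nm/s

7.6904


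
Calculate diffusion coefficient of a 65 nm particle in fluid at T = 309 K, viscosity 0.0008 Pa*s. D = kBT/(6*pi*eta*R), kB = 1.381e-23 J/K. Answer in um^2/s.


Radius R = 65/2 = 32.5 nm = 3.25e-08 m
D = kB*T / (6*pi*eta*R)
D = 1.381e-23 * 309 / (6 * pi * 0.0008 * 3.25e-08)
D = 8.70718e-12 m^2/s = 8.707 um^2/s

8.707


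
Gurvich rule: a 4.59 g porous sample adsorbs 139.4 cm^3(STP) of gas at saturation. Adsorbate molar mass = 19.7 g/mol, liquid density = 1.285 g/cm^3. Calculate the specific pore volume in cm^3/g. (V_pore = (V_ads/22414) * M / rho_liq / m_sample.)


Moles adsorbed n = V_ads / 22414 = 139.4 / 22414 = 6.219327e-03 mol
Liquid volume V_liq = n * M / rho_liq = 6.219327e-03 * 19.7 / 1.285 = 0.09535 cm^3
Specific pore volume V_pore = V_liq / m_sample = 0.09535 / 4.59
V_pore = 0.0208 cm^3/g

0.0208


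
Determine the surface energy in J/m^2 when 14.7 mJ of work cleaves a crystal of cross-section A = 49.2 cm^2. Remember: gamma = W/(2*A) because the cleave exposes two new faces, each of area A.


Convert: A = 49.2 cm^2 = 0.00492 m^2, W = 14.7 mJ = 0.0147 J
Cleaving exposes two faces of area A, so total new surface = 2*A and gamma = W / (2*A)
gamma = 0.0147 / (2 * 0.00492)
gamma = 1.494 J/m^2

1.494


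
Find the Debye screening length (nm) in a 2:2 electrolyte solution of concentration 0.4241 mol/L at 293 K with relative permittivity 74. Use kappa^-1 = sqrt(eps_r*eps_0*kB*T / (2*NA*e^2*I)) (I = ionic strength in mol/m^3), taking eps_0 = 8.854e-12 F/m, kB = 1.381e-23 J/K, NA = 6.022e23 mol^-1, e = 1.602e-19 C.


Ionic strength I = 0.4241 * 2^2 * 1000 = 1696.4 mol/m^3
kappa^-1 = sqrt(74 * 8.854e-12 * 1.381e-23 * 293 / (2 * 6.022e23 * (1.602e-19)^2 * 1696.4))
kappa^-1 = 0.225 nm

0.225


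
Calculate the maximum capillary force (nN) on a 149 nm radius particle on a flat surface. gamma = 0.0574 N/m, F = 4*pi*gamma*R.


Convert radius: R = 149 nm = 1.49e-07 m
F = 4 * pi * gamma * R
F = 4 * pi * 0.0574 * 1.49e-07
F = 1.07475e-07 N = 107.4751 nN

107.4751


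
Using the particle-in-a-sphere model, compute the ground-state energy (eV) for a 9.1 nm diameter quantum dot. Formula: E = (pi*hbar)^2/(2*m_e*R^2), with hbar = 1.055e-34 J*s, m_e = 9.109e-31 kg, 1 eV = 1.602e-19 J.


Radius R = 9.1/2 = 4.55 nm = 4.55e-09 m
E = (pi * 1.055e-34)^2 / (2 * 9.109e-31 * (4.55e-09)^2)
E(J) = 2.9126e-21
E = E(J) / 1.602e-19 = 0.0182 eV

0.0182


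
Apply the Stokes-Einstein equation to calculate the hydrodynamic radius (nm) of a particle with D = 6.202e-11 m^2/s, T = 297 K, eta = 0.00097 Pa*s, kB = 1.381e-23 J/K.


Stokes-Einstein: R = kB*T / (6*pi*eta*D)
R = 1.381e-23 * 297 / (6 * pi * 0.00097 * 6.202e-11)
R = 3.61698e-09 m = 3.62 nm

3.62


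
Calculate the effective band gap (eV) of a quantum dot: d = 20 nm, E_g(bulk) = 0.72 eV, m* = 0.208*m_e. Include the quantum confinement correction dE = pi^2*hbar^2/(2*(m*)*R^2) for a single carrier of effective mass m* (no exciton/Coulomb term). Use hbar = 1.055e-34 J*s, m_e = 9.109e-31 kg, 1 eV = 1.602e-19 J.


Radius R = 20/2 nm = 1e-08 m
Confinement energy dE = pi^2 * hbar^2 / (2 * m_eff * m_e * R^2)
dE = pi^2 * (1.055e-34)^2 / (2 * 0.208 * 9.109e-31 * (1e-08)^2) J, divided by 1.602e-19 J/eV
dE = 0.0181 eV
Total band gap = E_g(bulk) + dE = 0.72 + 0.0181 = 0.7381 eV

0.7381


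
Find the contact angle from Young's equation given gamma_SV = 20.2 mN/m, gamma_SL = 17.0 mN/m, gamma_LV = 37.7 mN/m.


cos(theta) = (gamma_SV - gamma_SL) / gamma_LV
cos(theta) = (20.2 - 17.0) / 37.7
cos(theta) = 0.084881
theta = arccos(0.084881) = 85.13 degrees

85.13


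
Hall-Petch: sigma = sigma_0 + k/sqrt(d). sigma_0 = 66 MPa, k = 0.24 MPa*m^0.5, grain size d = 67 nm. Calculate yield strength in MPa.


d = 67 nm = 6.7e-08 m
sqrt(d) = 0.0002588436
Hall-Petch contribution = k / sqrt(d) = 0.24 / 0.0002588436 = 927.2 MPa
sigma = sigma_0 + k/sqrt(d) = 66 + 927.2 = 993.2 MPa

993.2


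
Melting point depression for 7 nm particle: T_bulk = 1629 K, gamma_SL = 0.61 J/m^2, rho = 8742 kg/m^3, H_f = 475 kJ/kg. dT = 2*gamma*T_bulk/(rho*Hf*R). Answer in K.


Radius R = 7/2 = 3.5 nm = 3.5e-09 m
Convert H_f = 475 kJ/kg = 475000 J/kg
dT = 2 * gamma_SL * T_bulk / (rho * H_f * R)
dT = 2 * 0.61 * 1629 / (8742 * 475000 * 3.5e-09)
dT = 136.7 K

136.7


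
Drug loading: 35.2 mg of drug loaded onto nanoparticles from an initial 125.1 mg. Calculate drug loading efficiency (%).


Drug loading efficiency = (drug loaded / drug initial) * 100
DLE = 35.2 / 125.1 * 100
DLE = 0.2814 * 100
DLE = 28.14%

28.14


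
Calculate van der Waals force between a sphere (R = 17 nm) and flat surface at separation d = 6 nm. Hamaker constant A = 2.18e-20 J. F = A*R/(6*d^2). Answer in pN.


Convert to SI: R = 17 nm = 1.7e-08 m, d = 6 nm = 6e-09 m
F = A * R / (6 * d^2)
F = 2.18e-20 * 1.7e-08 / (6 * (6e-09)^2)
F = 1.71574e-12 N = 1.716 pN

1.716


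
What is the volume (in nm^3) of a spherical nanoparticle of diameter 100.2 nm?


Radius r = 100.2/2 = 50.1 nm
Volume V = (4/3) * pi * r^3
V = (4/3) * pi * (50.1)^3
V = 526746.66 nm^3

526746.66


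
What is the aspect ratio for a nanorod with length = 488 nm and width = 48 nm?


Aspect ratio AR = length / diameter
AR = 488 / 48
AR = 10.17

10.17


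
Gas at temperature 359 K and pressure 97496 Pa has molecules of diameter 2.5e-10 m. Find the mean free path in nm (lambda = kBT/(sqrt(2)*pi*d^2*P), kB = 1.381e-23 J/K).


Mean free path: lambda = kB*T / (sqrt(2) * pi * d^2 * P)
lambda = 1.381e-23 * 359 / (sqrt(2) * pi * (2.5e-10)^2 * 97496)
lambda = 1.83129e-07 m
lambda = 183.13 nm

183.13


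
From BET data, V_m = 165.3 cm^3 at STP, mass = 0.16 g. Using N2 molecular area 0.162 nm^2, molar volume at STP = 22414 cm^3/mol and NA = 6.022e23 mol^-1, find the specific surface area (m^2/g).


Number of moles in monolayer = V_m / 22414 = 165.3 / 22414 = 0.00737486
Number of molecules = moles * NA = 0.00737486 * 6.022e23
SA = molecules * sigma / mass
SA = (165.3 / 22414) * 6.022e23 * 0.162e-18 / 0.16
SA = 4496.7 m^2/g

4496.7


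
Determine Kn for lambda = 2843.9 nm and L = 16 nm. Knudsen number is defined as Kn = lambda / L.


Knudsen number Kn = lambda / L
Kn = 2843.9 / 16
Kn = 177.7438

177.7438


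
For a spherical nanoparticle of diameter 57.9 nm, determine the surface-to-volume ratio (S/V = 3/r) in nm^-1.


Radius r = 57.9/2 = 28.95 nm
S/V = 3 / r = 3 / 28.95
S/V = 0.1036 nm^-1

0.1036


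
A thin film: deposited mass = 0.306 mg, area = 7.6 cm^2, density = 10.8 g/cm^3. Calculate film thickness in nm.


Convert: m = 0.306 mg = 3.0600e-07 kg, A = 7.6 cm^2 = 7.6000e-04 m^2, rho = 10.8 g/cm^3 = 10800 kg/m^3
t = m / (A * rho)
t = 3.0600e-07 / (7.6000e-04 * 10800)
t = 3.7281e-08 m = 37.3 nm

37.3


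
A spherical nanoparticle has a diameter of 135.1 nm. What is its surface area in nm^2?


Radius r = 135.1/2 = 67.55 nm
Surface area SA = 4 * pi * r^2
SA = 4 * pi * (67.55)^2
SA = 57340.38 nm^2

57340.38


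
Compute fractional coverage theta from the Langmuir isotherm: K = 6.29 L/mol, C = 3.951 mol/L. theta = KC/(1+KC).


Langmuir isotherm: theta = K*C / (1 + K*C)
K*C = 6.29 * 3.951 = 24.85179
theta = 24.85179 / (1 + 24.85179) = 24.85179 / 25.85179
theta = 0.9613

0.9613


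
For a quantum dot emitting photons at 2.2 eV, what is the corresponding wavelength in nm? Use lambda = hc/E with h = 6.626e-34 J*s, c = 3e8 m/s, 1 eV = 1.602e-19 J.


Convert energy: E = 2.2 eV = 2.2 * 1.602e-19 = 3.5244e-19 J
lambda = h*c / E = 6.626e-34 * 3e8 / 3.5244e-19
lambda = 5.64011e-07 m = 564.0 nm

564.0


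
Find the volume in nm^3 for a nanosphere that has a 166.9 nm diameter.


Radius r = 166.9/2 = 83.45 nm
Volume V = (4/3) * pi * r^3
V = (4/3) * pi * (83.45)^3
V = 2434263.75 nm^3

2434263.75


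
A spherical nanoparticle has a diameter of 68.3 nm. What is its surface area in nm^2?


Radius r = 68.3/2 = 34.15 nm
Surface area SA = 4 * pi * r^2
SA = 4 * pi * (34.15)^2
SA = 14655.18 nm^2

14655.18


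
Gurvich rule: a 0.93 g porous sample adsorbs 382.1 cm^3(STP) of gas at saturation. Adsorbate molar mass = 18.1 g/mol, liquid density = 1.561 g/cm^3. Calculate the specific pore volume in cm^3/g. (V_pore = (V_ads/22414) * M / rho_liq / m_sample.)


Moles adsorbed n = V_ads / 22414 = 382.1 / 22414 = 1.704738e-02 mol
Liquid volume V_liq = n * M / rho_liq = 1.704738e-02 * 18.1 / 1.561 = 0.19767 cm^3
Specific pore volume V_pore = V_liq / m_sample = 0.19767 / 0.93
V_pore = 0.2125 cm^3/g

0.2125


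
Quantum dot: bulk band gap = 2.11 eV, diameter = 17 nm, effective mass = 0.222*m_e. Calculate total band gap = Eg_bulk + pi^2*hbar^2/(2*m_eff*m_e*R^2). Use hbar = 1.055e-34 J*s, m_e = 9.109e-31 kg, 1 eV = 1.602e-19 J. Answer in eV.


Radius R = 17/2 nm = 8.5e-09 m
Confinement energy dE = pi^2 * hbar^2 / (2 * m_eff * m_e * R^2)
dE = pi^2 * (1.055e-34)^2 / (2 * 0.222 * 9.109e-31 * (8.5e-09)^2) J, divided by 1.602e-19 J/eV
dE = 0.0235 eV
Total band gap = E_g(bulk) + dE = 2.11 + 0.0235 = 2.1335 eV

2.1335


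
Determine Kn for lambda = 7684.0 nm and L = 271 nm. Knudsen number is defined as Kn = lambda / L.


Knudsen number Kn = lambda / L
Kn = 7684.0 / 271
Kn = 28.3542

28.3542


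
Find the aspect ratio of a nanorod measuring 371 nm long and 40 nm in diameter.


Aspect ratio AR = length / diameter
AR = 371 / 40
AR = 9.28

9.28


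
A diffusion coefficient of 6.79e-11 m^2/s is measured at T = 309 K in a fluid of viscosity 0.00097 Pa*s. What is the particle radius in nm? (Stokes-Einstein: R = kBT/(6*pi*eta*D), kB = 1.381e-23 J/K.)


Stokes-Einstein: R = kB*T / (6*pi*eta*D)
R = 1.381e-23 * 309 / (6 * pi * 0.00097 * 6.79e-11)
R = 3.43724e-09 m = 3.44 nm

3.44


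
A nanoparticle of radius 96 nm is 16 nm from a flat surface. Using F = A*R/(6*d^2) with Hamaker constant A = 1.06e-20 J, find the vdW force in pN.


Convert to SI: R = 96 nm = 9.6e-08 m, d = 16 nm = 1.6e-08 m
F = A * R / (6 * d^2)
F = 1.06e-20 * 9.6e-08 / (6 * (1.6e-08)^2)
F = 6.625e-13 N = 0.663 pN

0.663


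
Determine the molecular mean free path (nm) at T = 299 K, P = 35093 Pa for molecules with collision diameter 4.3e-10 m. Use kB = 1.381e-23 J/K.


Mean free path: lambda = kB*T / (sqrt(2) * pi * d^2 * P)
lambda = 1.381e-23 * 299 / (sqrt(2) * pi * (4.3e-10)^2 * 35093)
lambda = 1.43233e-07 m
lambda = 143.23 nm

143.23


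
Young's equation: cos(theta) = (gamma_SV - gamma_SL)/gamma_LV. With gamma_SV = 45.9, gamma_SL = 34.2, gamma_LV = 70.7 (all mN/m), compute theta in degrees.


cos(theta) = (gamma_SV - gamma_SL) / gamma_LV
cos(theta) = (45.9 - 34.2) / 70.7
cos(theta) = 0.165488
theta = arccos(0.165488) = 80.47 degrees

80.47


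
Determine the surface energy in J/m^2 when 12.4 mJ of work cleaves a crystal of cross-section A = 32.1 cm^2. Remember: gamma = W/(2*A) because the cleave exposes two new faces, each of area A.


Convert: A = 32.1 cm^2 = 0.00321 m^2, W = 12.4 mJ = 0.0124 J
Cleaving exposes two faces of area A, so total new surface = 2*A and gamma = W / (2*A)
gamma = 0.0124 / (2 * 0.00321)
gamma = 1.931 J/m^2

1.931


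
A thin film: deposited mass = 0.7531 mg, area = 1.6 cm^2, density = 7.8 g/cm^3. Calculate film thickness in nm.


Convert: m = 0.7531 mg = 7.5310e-07 kg, A = 1.6 cm^2 = 1.6000e-04 m^2, rho = 7.8 g/cm^3 = 7800 kg/m^3
t = m / (A * rho)
t = 7.5310e-07 / (1.6000e-04 * 7800)
t = 6.0345e-07 m = 603.4 nm

603.4


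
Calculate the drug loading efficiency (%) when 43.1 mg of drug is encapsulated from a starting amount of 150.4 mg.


Drug loading efficiency = (drug loaded / drug initial) * 100
DLE = 43.1 / 150.4 * 100
DLE = 0.2866 * 100
DLE = 28.66%

28.66


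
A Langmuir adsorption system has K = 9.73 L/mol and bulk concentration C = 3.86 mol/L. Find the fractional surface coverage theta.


Langmuir isotherm: theta = K*C / (1 + K*C)
K*C = 9.73 * 3.86 = 37.5578
theta = 37.5578 / (1 + 37.5578) = 37.5578 / 38.5578
theta = 0.9741

0.9741


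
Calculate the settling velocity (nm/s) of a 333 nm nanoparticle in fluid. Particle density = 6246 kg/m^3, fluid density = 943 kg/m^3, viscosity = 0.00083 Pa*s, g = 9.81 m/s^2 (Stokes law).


Radius R = 333/2 nm = 1.665e-07 m
Density difference = 6246 - 943 = 5303 kg/m^3
v = 2 * R^2 * (rho_p - rho_f) * g / (9 * eta)
v = 2 * (1.665e-07)^2 * 5303 * 9.81 / (9 * 0.00083)
v = 3.86126e-07 m/s = 386.1255 nm/s

386.1255


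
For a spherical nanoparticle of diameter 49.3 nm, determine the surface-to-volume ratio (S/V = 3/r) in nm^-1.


Radius r = 49.3/2 = 24.65 nm
S/V = 3 / r = 3 / 24.65
S/V = 0.1217 nm^-1

0.1217


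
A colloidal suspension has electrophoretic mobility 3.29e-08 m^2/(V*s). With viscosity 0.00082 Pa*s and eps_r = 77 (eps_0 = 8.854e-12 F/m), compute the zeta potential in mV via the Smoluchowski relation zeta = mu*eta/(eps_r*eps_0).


Smoluchowski equation: zeta = mu * eta / (eps_r * eps_0)
zeta = 3.29e-08 * 0.00082 / (77 * 8.854e-12)
zeta = 0.039571 V = 39.57 mV

39.57


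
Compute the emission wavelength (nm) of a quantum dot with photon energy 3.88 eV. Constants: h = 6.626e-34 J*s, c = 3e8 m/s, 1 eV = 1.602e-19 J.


Convert energy: E = 3.88 eV = 3.88 * 1.602e-19 = 6.21576e-19 J
lambda = h*c / E = 6.626e-34 * 3e8 / 6.21576e-19
lambda = 3.198e-07 m = 319.8 nm

319.8


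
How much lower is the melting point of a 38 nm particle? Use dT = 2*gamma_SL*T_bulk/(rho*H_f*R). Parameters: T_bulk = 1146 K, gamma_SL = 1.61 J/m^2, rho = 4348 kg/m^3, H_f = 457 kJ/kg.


Radius R = 38/2 = 19 nm = 1.9e-08 m
Convert H_f = 457 kJ/kg = 457000 J/kg
dT = 2 * gamma_SL * T_bulk / (rho * H_f * R)
dT = 2 * 1.61 * 1146 / (4348 * 457000 * 1.9e-08)
dT = 97.7 K

97.7


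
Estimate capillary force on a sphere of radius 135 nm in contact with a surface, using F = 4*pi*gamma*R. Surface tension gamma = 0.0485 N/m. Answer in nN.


Convert radius: R = 135 nm = 1.35e-07 m
F = 4 * pi * gamma * R
F = 4 * pi * 0.0485 * 1.35e-07
F = 8.22783e-08 N = 82.2783 nN

82.2783


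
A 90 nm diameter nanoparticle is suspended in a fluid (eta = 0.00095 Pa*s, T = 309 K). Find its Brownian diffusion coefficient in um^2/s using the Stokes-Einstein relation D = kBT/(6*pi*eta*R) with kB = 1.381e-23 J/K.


Radius R = 90/2 = 45 nm = 4.5e-08 m
D = kB*T / (6*pi*eta*R)
D = 1.381e-23 * 309 / (6 * pi * 0.00095 * 4.5e-08)
D = 5.2956e-12 m^2/s = 5.296 um^2/s

5.296


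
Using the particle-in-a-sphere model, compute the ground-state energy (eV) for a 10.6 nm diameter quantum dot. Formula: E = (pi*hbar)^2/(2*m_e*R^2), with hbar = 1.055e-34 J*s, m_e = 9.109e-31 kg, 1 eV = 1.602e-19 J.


Radius R = 10.6/2 = 5.3 nm = 5.3e-09 m
E = (pi * 1.055e-34)^2 / (2 * 9.109e-31 * (5.3e-09)^2)
E(J) = 2.14661e-21
E = E(J) / 1.602e-19 = 0.0134 eV

0.0134


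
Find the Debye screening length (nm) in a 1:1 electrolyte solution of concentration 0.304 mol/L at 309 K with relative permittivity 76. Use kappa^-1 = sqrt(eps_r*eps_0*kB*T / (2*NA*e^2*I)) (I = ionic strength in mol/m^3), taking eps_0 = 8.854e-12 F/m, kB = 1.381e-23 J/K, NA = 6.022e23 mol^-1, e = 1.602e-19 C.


Ionic strength I = 0.304 * 1^2 * 1000 = 304 mol/m^3
kappa^-1 = sqrt(76 * 8.854e-12 * 1.381e-23 * 309 / (2 * 6.022e23 * (1.602e-19)^2 * 304))
kappa^-1 = 0.553 nm

0.553


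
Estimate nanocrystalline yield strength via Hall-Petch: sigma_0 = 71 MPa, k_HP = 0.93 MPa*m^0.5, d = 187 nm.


d = 187 nm = 1.87e-07 m
sqrt(d) = 0.000432435
Hall-Petch contribution = k / sqrt(d) = 0.93 / 0.000432435 = 2150.6 MPa
sigma = sigma_0 + k/sqrt(d) = 71 + 2150.6 = 2221.6 MPa

2221.6


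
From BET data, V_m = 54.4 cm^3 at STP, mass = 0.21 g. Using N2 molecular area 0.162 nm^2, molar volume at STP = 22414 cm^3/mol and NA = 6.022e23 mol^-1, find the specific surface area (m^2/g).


Number of moles in monolayer = V_m / 22414 = 54.4 / 22414 = 0.00242705
Number of molecules = moles * NA = 0.00242705 * 6.022e23
SA = molecules * sigma / mass
SA = (54.4 / 22414) * 6.022e23 * 0.162e-18 / 0.21
SA = 1127.5 m^2/g

1127.5


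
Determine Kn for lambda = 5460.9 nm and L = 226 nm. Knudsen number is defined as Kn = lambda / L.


Knudsen number Kn = lambda / L
Kn = 5460.9 / 226
Kn = 24.1633

24.1633


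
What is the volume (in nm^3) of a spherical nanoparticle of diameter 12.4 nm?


Radius r = 12.4/2 = 6.2 nm
Volume V = (4/3) * pi * r^3
V = (4/3) * pi * (6.2)^3
V = 998.31 nm^3

998.31


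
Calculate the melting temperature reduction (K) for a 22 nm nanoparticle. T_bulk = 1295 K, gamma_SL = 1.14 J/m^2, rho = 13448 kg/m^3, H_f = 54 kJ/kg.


Radius R = 22/2 = 11 nm = 1.1e-08 m
Convert H_f = 54 kJ/kg = 54000 J/kg
dT = 2 * gamma_SL * T_bulk / (rho * H_f * R)
dT = 2 * 1.14 * 1295 / (13448 * 54000 * 1.1e-08)
dT = 369.6 K

369.6


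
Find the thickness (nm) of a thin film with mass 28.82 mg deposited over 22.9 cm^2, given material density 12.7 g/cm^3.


Convert: m = 28.82 mg = 2.8820e-05 kg, A = 22.9 cm^2 = 2.2900e-03 m^2, rho = 12.7 g/cm^3 = 12700 kg/m^3
t = m / (A * rho)
t = 2.8820e-05 / (2.2900e-03 * 12700)
t = 9.9096e-07 m = 991.0 nm

991.0


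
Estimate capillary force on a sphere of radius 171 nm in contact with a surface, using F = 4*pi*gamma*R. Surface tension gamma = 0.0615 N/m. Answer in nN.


Convert radius: R = 171 nm = 1.71e-07 m
F = 4 * pi * gamma * R
F = 4 * pi * 0.0615 * 1.71e-07
F = 1.32154e-07 N = 132.1542 nN

132.1542


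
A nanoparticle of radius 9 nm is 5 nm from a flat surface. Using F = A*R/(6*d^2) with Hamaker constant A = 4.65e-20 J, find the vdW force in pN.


Convert to SI: R = 9 nm = 9e-09 m, d = 5 nm = 5e-09 m
F = A * R / (6 * d^2)
F = 4.65e-20 * 9e-09 / (6 * (5e-09)^2)
F = 2.79e-12 N = 2.79 pN

2.79


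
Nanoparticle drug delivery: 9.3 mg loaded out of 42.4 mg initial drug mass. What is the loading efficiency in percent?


Drug loading efficiency = (drug loaded / drug initial) * 100
DLE = 9.3 / 42.4 * 100
DLE = 0.2193 * 100
DLE = 21.93%

21.93


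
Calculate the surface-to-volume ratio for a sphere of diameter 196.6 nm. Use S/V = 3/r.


Radius r = 196.6/2 = 98.3 nm
S/V = 3 / r = 3 / 98.3
S/V = 0.0305 nm^-1

0.0305


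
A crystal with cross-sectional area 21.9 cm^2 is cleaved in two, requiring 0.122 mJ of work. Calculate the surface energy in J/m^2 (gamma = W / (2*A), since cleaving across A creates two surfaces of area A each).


Convert: A = 21.9 cm^2 = 0.00219 m^2, W = 0.122 mJ = 0.000122 J
Cleaving exposes two faces of area A, so total new surface = 2*A and gamma = W / (2*A)
gamma = 0.000122 / (2 * 0.00219)
gamma = 0.028 J/m^2

0.028


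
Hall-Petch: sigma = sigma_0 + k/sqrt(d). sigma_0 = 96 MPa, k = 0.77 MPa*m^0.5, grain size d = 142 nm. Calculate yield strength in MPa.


d = 142 nm = 1.42e-07 m
sqrt(d) = 0.0003768289
Hall-Petch contribution = k / sqrt(d) = 0.77 / 0.0003768289 = 2043.4 MPa
sigma = sigma_0 + k/sqrt(d) = 96 + 2043.4 = 2139.4 MPa

2139.4


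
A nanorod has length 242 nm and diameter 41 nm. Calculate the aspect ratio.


Aspect ratio AR = length / diameter
AR = 242 / 41
AR = 5.9

5.9


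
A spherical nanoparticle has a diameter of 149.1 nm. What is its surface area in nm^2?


Radius r = 149.1/2 = 74.55 nm
Surface area SA = 4 * pi * r^2
SA = 4 * pi * (74.55)^2
SA = 69840.15 nm^2

69840.15


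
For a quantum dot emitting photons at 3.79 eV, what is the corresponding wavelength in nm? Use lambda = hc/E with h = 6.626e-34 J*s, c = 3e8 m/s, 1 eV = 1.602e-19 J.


Convert energy: E = 3.79 eV = 3.79 * 1.602e-19 = 6.07158e-19 J
lambda = h*c / E = 6.626e-34 * 3e8 / 6.07158e-19
lambda = 3.27394e-07 m = 327.4 nm

327.4


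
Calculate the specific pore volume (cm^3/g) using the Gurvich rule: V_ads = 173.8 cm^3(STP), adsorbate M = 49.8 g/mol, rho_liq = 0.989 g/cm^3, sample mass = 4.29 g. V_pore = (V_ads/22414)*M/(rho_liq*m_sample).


Moles adsorbed n = V_ads / 22414 = 173.8 / 22414 = 7.754082e-03 mol
Liquid volume V_liq = n * M / rho_liq = 7.754082e-03 * 49.8 / 0.989 = 0.39045 cm^3
Specific pore volume V_pore = V_liq / m_sample = 0.39045 / 4.29
V_pore = 0.091 cm^3/g

0.091


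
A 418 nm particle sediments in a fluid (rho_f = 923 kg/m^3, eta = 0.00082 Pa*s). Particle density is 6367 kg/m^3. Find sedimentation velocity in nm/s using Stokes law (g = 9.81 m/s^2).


Radius R = 418/2 nm = 2.09e-07 m
Density difference = 6367 - 923 = 5444 kg/m^3
v = 2 * R^2 * (rho_p - rho_f) * g / (9 * eta)
v = 2 * (2.09e-07)^2 * 5444 * 9.81 / (9 * 0.00082)
v = 6.32198e-07 m/s = 632.1983 nm/s

632.1983


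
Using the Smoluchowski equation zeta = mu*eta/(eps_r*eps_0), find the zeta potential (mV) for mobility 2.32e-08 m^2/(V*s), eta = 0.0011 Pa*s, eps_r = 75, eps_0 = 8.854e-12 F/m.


Smoluchowski equation: zeta = mu * eta / (eps_r * eps_0)
zeta = 2.32e-08 * 0.0011 / (75 * 8.854e-12)
zeta = 0.038431 V = 38.43 mV

38.43


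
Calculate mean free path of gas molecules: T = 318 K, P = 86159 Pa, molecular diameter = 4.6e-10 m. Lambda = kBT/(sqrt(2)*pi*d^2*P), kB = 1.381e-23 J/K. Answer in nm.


Mean free path: lambda = kB*T / (sqrt(2) * pi * d^2 * P)
lambda = 1.381e-23 * 318 / (sqrt(2) * pi * (4.6e-10)^2 * 86159)
lambda = 5.42175e-08 m
lambda = 54.22 nm

54.22


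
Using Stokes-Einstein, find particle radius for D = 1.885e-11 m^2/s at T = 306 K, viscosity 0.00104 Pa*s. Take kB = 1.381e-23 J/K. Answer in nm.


Stokes-Einstein: R = kB*T / (6*pi*eta*D)
R = 1.381e-23 * 306 / (6 * pi * 0.00104 * 1.885e-11)
R = 1.14359e-08 m = 11.44 nm

11.44


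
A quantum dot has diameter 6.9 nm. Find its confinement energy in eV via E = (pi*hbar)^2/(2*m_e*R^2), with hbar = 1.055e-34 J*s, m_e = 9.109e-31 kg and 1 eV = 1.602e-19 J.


Radius R = 6.9/2 = 3.45 nm = 3.45e-09 m
E = (pi * 1.055e-34)^2 / (2 * 9.109e-31 * (3.45e-09)^2)
E(J) = 5.06601e-21
E = E(J) / 1.602e-19 = 0.0316 eV

0.0316


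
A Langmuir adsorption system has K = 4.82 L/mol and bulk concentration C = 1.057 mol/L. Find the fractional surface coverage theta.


Langmuir isotherm: theta = K*C / (1 + K*C)
K*C = 4.82 * 1.057 = 5.09474
theta = 5.09474 / (1 + 5.09474) = 5.09474 / 6.09474
theta = 0.8359

0.8359


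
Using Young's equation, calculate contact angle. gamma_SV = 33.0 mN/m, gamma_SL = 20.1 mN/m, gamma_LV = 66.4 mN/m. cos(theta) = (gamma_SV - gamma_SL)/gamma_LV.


cos(theta) = (gamma_SV - gamma_SL) / gamma_LV
cos(theta) = (33.0 - 20.1) / 66.4
cos(theta) = 0.194277
theta = arccos(0.194277) = 78.8 degrees

78.8


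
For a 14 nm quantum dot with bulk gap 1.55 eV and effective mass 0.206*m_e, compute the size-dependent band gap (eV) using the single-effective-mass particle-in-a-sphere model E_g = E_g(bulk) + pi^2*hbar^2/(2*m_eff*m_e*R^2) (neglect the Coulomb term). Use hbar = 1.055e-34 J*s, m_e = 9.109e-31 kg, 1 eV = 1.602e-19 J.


Radius R = 14/2 nm = 7e-09 m
Confinement energy dE = pi^2 * hbar^2 / (2 * m_eff * m_e * R^2)
dE = pi^2 * (1.055e-34)^2 / (2 * 0.206 * 9.109e-31 * (7e-09)^2) J, divided by 1.602e-19 J/eV
dE = 0.0373 eV
Total band gap = E_g(bulk) + dE = 1.55 + 0.0373 = 1.5873 eV

1.5873


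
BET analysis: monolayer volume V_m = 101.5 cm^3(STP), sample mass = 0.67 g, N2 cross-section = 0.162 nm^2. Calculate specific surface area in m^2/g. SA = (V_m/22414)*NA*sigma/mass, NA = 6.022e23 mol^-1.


Number of moles in monolayer = V_m / 22414 = 101.5 / 22414 = 0.00452842
Number of molecules = moles * NA = 0.00452842 * 6.022e23
SA = molecules * sigma / mass
SA = (101.5 / 22414) * 6.022e23 * 0.162e-18 / 0.67
SA = 659.4 m^2/g

659.4


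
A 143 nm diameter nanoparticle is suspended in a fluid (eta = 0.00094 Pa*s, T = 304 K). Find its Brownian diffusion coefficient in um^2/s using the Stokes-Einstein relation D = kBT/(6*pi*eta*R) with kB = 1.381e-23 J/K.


Radius R = 143/2 = 71.5 nm = 7.15e-08 m
D = kB*T / (6*pi*eta*R)
D = 1.381e-23 * 304 / (6 * pi * 0.00094 * 7.15e-08)
D = 3.31385e-12 m^2/s = 3.314 um^2/s

3.314


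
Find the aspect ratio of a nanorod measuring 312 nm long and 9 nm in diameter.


Aspect ratio AR = length / diameter
AR = 312 / 9
AR = 34.67

34.67


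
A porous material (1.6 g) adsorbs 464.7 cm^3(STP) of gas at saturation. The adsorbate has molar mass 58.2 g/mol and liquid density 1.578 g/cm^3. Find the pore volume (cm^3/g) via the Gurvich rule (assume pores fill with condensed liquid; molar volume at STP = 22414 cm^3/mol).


Moles adsorbed n = V_ads / 22414 = 464.7 / 22414 = 2.073258e-02 mol
Liquid volume V_liq = n * M / rho_liq = 2.073258e-02 * 58.2 / 1.578 = 0.76466 cm^3
Specific pore volume V_pore = V_liq / m_sample = 0.76466 / 1.6
V_pore = 0.4779 cm^3/g

0.4779


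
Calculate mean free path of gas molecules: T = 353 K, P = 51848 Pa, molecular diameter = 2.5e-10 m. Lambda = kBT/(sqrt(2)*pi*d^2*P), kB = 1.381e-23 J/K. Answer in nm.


Mean free path: lambda = kB*T / (sqrt(2) * pi * d^2 * P)
lambda = 1.381e-23 * 353 / (sqrt(2) * pi * (2.5e-10)^2 * 51848)
lambda = 3.38604e-07 m
lambda = 338.6 nm

338.6


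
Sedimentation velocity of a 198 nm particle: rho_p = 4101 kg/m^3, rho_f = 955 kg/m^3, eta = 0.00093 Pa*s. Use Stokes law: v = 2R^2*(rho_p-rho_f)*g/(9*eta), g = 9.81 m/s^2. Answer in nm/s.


Radius R = 198/2 nm = 9.9e-08 m
Density difference = 4101 - 955 = 3146 kg/m^3
v = 2 * R^2 * (rho_p - rho_f) * g / (9 * eta)
v = 2 * (9.9e-08)^2 * 3146 * 9.81 / (9 * 0.00093)
v = 7.22774e-08 m/s = 72.2774 nm/s

72.2774


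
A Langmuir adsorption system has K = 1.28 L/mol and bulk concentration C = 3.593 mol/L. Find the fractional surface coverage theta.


Langmuir isotherm: theta = K*C / (1 + K*C)
K*C = 1.28 * 3.593 = 4.59904
theta = 4.59904 / (1 + 4.59904) = 4.59904 / 5.59904
theta = 0.8214

0.8214


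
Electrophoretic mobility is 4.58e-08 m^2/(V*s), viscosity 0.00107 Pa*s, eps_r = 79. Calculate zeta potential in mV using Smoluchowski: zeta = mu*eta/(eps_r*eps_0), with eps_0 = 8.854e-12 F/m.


Smoluchowski equation: zeta = mu * eta / (eps_r * eps_0)
zeta = 4.58e-08 * 0.00107 / (79 * 8.854e-12)
zeta = 0.070062 V = 70.06 mV

70.06


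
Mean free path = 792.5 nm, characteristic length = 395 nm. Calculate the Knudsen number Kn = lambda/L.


Knudsen number Kn = lambda / L
Kn = 792.5 / 395
Kn = 2.0063

2.0063


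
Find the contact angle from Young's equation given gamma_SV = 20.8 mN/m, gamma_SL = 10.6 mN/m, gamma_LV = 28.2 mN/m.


cos(theta) = (gamma_SV - gamma_SL) / gamma_LV
cos(theta) = (20.8 - 10.6) / 28.2
cos(theta) = 0.361702
theta = arccos(0.361702) = 68.8 degrees

68.8


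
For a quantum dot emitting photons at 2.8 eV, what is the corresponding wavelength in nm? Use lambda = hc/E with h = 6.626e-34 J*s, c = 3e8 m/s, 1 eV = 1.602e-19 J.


Convert energy: E = 2.8 eV = 2.8 * 1.602e-19 = 4.4856e-19 J
lambda = h*c / E = 6.626e-34 * 3e8 / 4.4856e-19
lambda = 4.43151e-07 m = 443.2 nm

443.2


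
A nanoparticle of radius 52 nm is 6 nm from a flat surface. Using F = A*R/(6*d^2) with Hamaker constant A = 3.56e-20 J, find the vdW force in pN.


Convert to SI: R = 52 nm = 5.2e-08 m, d = 6 nm = 6e-09 m
F = A * R / (6 * d^2)
F = 3.56e-20 * 5.2e-08 / (6 * (6e-09)^2)
F = 8.57037e-12 N = 8.57 pN

8.57


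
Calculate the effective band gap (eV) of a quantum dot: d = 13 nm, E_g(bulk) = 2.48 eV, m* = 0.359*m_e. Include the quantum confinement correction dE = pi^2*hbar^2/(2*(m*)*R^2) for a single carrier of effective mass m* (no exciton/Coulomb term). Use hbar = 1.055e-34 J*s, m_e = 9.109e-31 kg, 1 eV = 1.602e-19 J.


Radius R = 13/2 nm = 6.5e-09 m
Confinement energy dE = pi^2 * hbar^2 / (2 * m_eff * m_e * R^2)
dE = pi^2 * (1.055e-34)^2 / (2 * 0.359 * 9.109e-31 * (6.5e-09)^2) J, divided by 1.602e-19 J/eV
dE = 0.0248 eV
Total band gap = E_g(bulk) + dE = 2.48 + 0.0248 = 2.5048 eV

2.5048


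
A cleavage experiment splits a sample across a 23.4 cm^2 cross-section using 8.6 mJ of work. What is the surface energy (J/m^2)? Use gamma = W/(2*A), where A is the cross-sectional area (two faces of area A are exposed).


Convert: A = 23.4 cm^2 = 0.00234 m^2, W = 8.6 mJ = 0.0086 J
Cleaving exposes two faces of area A, so total new surface = 2*A and gamma = W / (2*A)
gamma = 0.0086 / (2 * 0.00234)
gamma = 1.838 J/m^2

1.838


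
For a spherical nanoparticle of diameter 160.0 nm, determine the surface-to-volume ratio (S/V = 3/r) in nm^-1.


Radius r = 160.0/2 = 80 nm
S/V = 3 / r = 3 / 80
S/V = 0.0375 nm^-1

0.0375


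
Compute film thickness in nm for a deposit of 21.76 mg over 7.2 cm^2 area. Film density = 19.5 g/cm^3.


Convert: m = 21.76 mg = 2.1760e-05 kg, A = 7.2 cm^2 = 7.2000e-04 m^2, rho = 19.5 g/cm^3 = 19500 kg/m^3
t = m / (A * rho)
t = 2.1760e-05 / (7.2000e-04 * 19500)
t = 1.5499e-06 m = 1549.9 nm

1549.9


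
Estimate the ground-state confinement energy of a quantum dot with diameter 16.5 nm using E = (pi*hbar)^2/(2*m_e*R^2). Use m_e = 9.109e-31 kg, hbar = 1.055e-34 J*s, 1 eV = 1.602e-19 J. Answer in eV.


Radius R = 16.5/2 = 8.25 nm = 8.25e-09 m
E = (pi * 1.055e-34)^2 / (2 * 9.109e-31 * (8.25e-09)^2)
E(J) = 8.85923e-22
E = E(J) / 1.602e-19 = 0.0055 eV

0.0055


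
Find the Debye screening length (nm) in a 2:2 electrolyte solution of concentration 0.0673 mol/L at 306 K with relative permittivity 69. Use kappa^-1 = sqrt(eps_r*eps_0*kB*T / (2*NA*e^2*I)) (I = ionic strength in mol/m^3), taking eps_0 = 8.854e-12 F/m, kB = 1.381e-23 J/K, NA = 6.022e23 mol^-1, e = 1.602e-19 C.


Ionic strength I = 0.0673 * 2^2 * 1000 = 269.2 mol/m^3
kappa^-1 = sqrt(69 * 8.854e-12 * 1.381e-23 * 306 / (2 * 6.022e23 * (1.602e-19)^2 * 269.2))
kappa^-1 = 0.557 nm

0.557


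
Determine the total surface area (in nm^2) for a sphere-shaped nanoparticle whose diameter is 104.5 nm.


Radius r = 104.5/2 = 52.25 nm
Surface area SA = 4 * pi * r^2
SA = 4 * pi * (52.25)^2
SA = 34306.98 nm^2

34306.98


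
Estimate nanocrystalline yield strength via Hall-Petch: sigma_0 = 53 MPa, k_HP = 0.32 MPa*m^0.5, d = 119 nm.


d = 119 nm = 1.19e-07 m
sqrt(d) = 0.0003449638
Hall-Petch contribution = k / sqrt(d) = 0.32 / 0.0003449638 = 927.6 MPa
sigma = sigma_0 + k/sqrt(d) = 53 + 927.6 = 980.6 MPa

980.6


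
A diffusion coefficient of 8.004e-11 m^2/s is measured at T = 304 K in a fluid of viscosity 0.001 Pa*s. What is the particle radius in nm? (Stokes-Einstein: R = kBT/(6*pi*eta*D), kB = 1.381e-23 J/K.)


Stokes-Einstein: R = kB*T / (6*pi*eta*D)
R = 1.381e-23 * 304 / (6 * pi * 0.001 * 8.004e-11)
R = 2.78265e-09 m = 2.78 nm

2.78


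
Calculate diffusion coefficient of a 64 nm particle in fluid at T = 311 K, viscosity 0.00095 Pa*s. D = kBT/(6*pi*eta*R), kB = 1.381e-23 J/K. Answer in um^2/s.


Radius R = 64/2 = 32 nm = 3.2e-08 m
D = kB*T / (6*pi*eta*R)
D = 1.381e-23 * 311 / (6 * pi * 0.00095 * 3.2e-08)
D = 7.49513e-12 m^2/s = 7.495 um^2/s

7.495


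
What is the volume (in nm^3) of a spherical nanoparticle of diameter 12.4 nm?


Radius r = 12.4/2 = 6.2 nm
Volume V = (4/3) * pi * r^3
V = (4/3) * pi * (6.2)^3
V = 998.31 nm^3

998.31


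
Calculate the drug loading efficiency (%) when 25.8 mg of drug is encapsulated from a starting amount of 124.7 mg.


Drug loading efficiency = (drug loaded / drug initial) * 100
DLE = 25.8 / 124.7 * 100
DLE = 0.2069 * 100
DLE = 20.69%

20.69


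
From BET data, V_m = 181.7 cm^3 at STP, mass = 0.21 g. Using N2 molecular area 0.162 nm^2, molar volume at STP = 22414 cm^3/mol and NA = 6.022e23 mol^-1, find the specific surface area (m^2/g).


Number of moles in monolayer = V_m / 22414 = 181.7 / 22414 = 0.00810654
Number of molecules = moles * NA = 0.00810654 * 6.022e23
SA = molecules * sigma / mass
SA = (181.7 / 22414) * 6.022e23 * 0.162e-18 / 0.21
SA = 3765.9 m^2/g

3765.9
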